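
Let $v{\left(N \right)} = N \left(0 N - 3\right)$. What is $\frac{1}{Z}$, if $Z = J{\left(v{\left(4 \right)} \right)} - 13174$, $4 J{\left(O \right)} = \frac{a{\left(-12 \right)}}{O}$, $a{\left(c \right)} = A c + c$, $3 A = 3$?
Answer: $- \frac{2}{26347} \approx -7.591 \cdot 10^{-5}$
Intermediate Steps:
$A = 1$ ($A = \frac{1}{3} \cdot 3 = 1$)
$a{\left(c \right)} = 2 c$ ($a{\left(c \right)} = 1 c + c = c + c = 2 c$)
$v{\left(N \right)} = - 3 N$ ($v{\left(N \right)} = N \left(0 - 3\right) = N \left(-3\right) = - 3 N$)
$J{\left(O \right)} = - \frac{6}{O}$ ($J{\left(O \right)} = \frac{2 \left(-12\right) \frac{1}{O}}{4} = \frac{\left(-24\right) \frac{1}{O}}{4} = - \frac{6}{O}$)
$Z = - \frac{26347}{2}$ ($Z = - \frac{6}{\left(-3\right) 4} - 13174 = - \frac{6}{-12} - 13174 = \left(-6\right) \left(- \frac{1}{12}\right) - 13174 = \frac{1}{2} - 13174 = - \frac{26347}{2} \approx -13174.0$)
$\frac{1}{Z} = \frac{1}{- \frac{26347}{2}} = - \frac{2}{26347}$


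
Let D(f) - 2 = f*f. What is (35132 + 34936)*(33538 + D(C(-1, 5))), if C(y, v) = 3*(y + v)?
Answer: 2360170512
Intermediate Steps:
C(y, v) = 3*v + 3*y (C(y, v) = 3*(v + y) = 3*v + 3*y)
D(f) = 2 + f² (D(f) = 2 + f*f = 2 + f²)
(35132 + 34936)*(33538 + D(C(-1, 5))) = (35132 + 34936)*(33538 + (2 + (3*5 + 3*(-1))²)) = 70068*(33538 + (2 + (15 - 3)²)) = 70068*(33538 + (2 + 12²)) = 70068*(33538 + (2 + 144)) = 70068*(33538 + 146) = 70068*33684 = 2360170512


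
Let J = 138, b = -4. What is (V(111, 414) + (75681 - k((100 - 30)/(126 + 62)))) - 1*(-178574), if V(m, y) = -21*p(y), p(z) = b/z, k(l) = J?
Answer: 17534087/69 ≈ 2.5412e+5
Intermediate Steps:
k(l) = 138
p(z) = -4/z
V(m, y) = 84/y (V(m, y) = -(-84)/y = 84/y)
(V(111, 414) + (75681 - k((100 - 30)/(126 + 62)))) - 1*(-178574) = (84/414 + (75681 - 1*138)) - 1*(-178574) = (84*(1/414) + (75681 - 138)) + 178574 = (14/69 + 75543) + 178574 = 5212481/69 + 178574 = 17534087/69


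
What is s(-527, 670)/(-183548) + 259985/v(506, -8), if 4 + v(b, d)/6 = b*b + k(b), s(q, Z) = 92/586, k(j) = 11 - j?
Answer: 1747726177291/10307001334401 ≈ 0.16957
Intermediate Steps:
s(q, Z) = 46/293 (s(q, Z) = 92*(1/586) = 46/293)
v(b, d) = 42 - 6*b + 6*b**2 (v(b, d) = -24 + 6*(b*b + (11 - b)) = -24 + 6*(b**2 + (11 - b)) = -24 + 6*(11 + b**2 - b) = -24 + (66 - 6*b + 6*b**2) = 42 - 6*b + 6*b**2)
s(-527, 670)/(-183548) + 259985/v(506, -8) = (46/293)/(-183548) + 259985/(42 - 6*506 + 6*506**2) = (46/293)*(-1/183548) + 259985/(42 - 3036 + 6*256036) = -23/26889782 + 259985/(42 - 3036 + 1536216) = -23/26889782 + 259985/1533222 = 1747726177291/10307001334401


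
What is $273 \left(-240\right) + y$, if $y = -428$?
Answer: $-65948$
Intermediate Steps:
$273 \left(-240\right) + y = 273 \left(-240\right) - 428 = -65520 - 428 = -65948$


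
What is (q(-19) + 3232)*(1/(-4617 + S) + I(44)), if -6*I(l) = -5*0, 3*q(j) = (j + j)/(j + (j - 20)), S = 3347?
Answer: -281203/110490 ≈ -2.5451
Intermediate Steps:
q(j) = 2*j/(3*(-20 + 2*j)) (q(j) = ((j + j)/(j + (j - 20)))/3 = ((2*j)/(j + (-20 + j)))/3 = ((2*j)/(-20 + 2*j))/3 = (2*j/(-20 + 2*j))/3 = 2*j/(3*(-20 + 2*j)))
I(l) = 0 (I(l) = -(-5)*0/6 = -1/6*0 = 0)
(q(-19) + 3232)*(1/(-4617 + S) + I(44)) = ((1/3)*(-19)/(-10 - 19) + 3232)*(1/(-4617 + 3347) + 0) = ((1/3)*(-19)/(-29) + 3232)*(1/(-1270) + 0) = ((1/3)*(-19)*(-1/29) + 3232)*(-1/1270 + 0) = (19/87 + 3232)*(-1/1270) = (281203/87)*(-1/1270) = -281203/110490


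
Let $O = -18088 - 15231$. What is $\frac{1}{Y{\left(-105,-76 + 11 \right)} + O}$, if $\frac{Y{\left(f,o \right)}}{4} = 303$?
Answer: $- \frac{1}{32107} \approx -3.1146 \cdot 10^{-5}$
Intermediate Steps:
$Y{\left(f,o \right)} = 1212$ ($Y{\left(f,o \right)} = 4 \cdot 303 = 1212$)
$O = -33319$ ($O = -18088 - 15231 = -33319$)
$\frac{1}{Y{\left(-105,-76 + 11 \right)} + O} = \frac{1}{1212 - 33319} = \frac{1}{-32107} = - \frac{1}{32107}$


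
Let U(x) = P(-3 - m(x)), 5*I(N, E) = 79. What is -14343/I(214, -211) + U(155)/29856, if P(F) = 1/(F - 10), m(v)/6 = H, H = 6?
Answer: -104915029039/115572576 ≈ -907.79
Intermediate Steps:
m(v) = 36 (m(v) = 6*6 = 36)
P(F) = 1/(-10 + F)
I(N, E) = 79/5 (I(N, E) = (⅕)*79 = 79/5)
U(x) = -1/49 (U(x) = 1/(-10 + (-3 - 1*36)) = 1/(-10 + (-3 - 36)) = 1/(-10 - 39) = 1/(-49) = -1/49)
-14343/I(214, -211) + U(155)/29856 = -14343/79/5 - 1/49/29856 = -14343*5/79 - 1/49*1/29856 = -71715/79 - 1/1462944 = -104915029039/115572576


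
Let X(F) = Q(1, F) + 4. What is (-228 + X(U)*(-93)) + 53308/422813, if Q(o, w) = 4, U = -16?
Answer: -410920928/422813 ≈ -971.87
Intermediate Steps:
X(F) = 8 (X(F) = 4 + 4 = 8)
(-228 + X(U)*(-93)) + 53308/422813 = (-228 + 8*(-93)) + 53308/422813 = (-228 - 744) + 53308*(1/422813) = -972 + 53308/422813 = -410920928/422813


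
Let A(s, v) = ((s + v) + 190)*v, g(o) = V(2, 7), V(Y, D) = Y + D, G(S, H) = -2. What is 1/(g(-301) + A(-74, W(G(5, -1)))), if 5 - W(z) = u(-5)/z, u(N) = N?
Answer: 4/1221 ≈ 0.0032760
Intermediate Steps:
V(Y, D) = D + Y
g(o) = 9 (g(o) = 7 + 2 = 9)
W(z) = 5 + 5/z (W(z) = 5 - (-5)/z = 5 + 5/z)
A(s, v) = v*(190 + s + v) (A(s, v) = (190 + s + v)*v = v*(190 + s + v))
1/(g(-301) + A(-74, W(G(5, -1)))) = 1/(9 + (5 + 5/(-2))*(190 - 74 + (5 + 5/(-2)))) = 1/(9 + (5 + 5*(-½))*(190 - 74 + (5 + 5*(-½)))) = 1/(9 + (5 - 5/2)*(190 - 74 + (5 - 5/2))) = 1/(9 + 5*(190 - 74 + 5/2)/2) = 1/(9 + (5/2)*(237/2)) = 1/(9 + 1185/4) = 1/(1221/4) = 4/1221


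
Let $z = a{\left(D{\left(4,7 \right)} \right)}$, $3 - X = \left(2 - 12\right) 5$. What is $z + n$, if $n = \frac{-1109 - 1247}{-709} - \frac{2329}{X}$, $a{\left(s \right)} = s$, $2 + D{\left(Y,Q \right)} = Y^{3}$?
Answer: $\frac{803381}{37577} \approx 21.38$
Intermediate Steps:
$D{\left(Y,Q \right)} = -2 + Y^{3}$
$X = 53$ ($X = 3 - \left(2 - 12\right) 5 = 3 - \left(-10\right) 5 = 3 - -50 = 3 + 50 = 53$)
$z = 62$ ($z = -2 + 4^{3} = -2 + 64 = 62$)
$n = - \frac{1526393}{37577}$ ($n = \frac{-1109 - 1247}{-709} - \frac{2329}{53} = \left(-1109 - 1247\right) \left(- \frac{1}{709}\right) - \frac{2329}{53} = \left(-2356\right) \left(- \frac{1}{709}\right) - \frac{2329}{53} = \frac{2356}{709} - \frac{2329}{53} = - \frac{1526393}{37577} \approx -40.62$)
$z + n = 62 - \frac{1526393}{37577} = \frac{803381}{37577}$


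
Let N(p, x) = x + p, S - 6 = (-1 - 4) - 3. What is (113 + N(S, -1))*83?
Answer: 9130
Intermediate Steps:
S = -2 (S = 6 + ((-1 - 4) - 3) = 6 + (-5 - 3) = 6 - 8 = -2)
N(p, x) = p + x
(113 + N(S, -1))*83 = (113 + (-2 - 1))*83 = (113 - 3)*83 = 110*83 = 9130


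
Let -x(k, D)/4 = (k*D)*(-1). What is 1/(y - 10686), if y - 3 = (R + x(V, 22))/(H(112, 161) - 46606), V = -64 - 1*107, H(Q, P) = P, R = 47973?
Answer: -9289/99240972 ≈ -9.3600e-5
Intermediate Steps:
V = -171 (V = -64 - 107 = -171)
x(k, D) = 4*D*k (x(k, D) = -4*k*D*(-1) = -4*D*k*(-1) = -(-4)*D*k = 4*D*k)
y = 21282/9289 (y = 3 + (47973 + 4*22*(-171))/(161 - 46606) = 3 + (47973 - 15048)/(-46445) = 3 + 32925*(-1/46445) = 3 - 6585/9289 = 21282/9289 ≈ 2.2911)
1/(y - 10686) = 1/(21282/9289 - 10686) = 1/(-99240972/9289) = -9289/99240972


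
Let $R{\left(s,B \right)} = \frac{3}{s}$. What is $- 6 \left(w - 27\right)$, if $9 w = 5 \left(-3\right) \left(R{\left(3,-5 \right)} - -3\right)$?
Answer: $202$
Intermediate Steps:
$w = - \frac{20}{3}$ ($w = \frac{5 \left(-3\right) \left(\frac{3}{3} - -3\right)}{9} = \frac{\left(-15\right) \left(3 \cdot \frac{1}{3} + 3\right)}{9} = \frac{\left(-15\right) \left(1 + 3\right)}{9} = \frac{\left(-15\right) 4}{9} = \frac{1}{9} \left(-60\right) = - \frac{20}{3} \approx -6.6667$)
$- 6 \left(w - 27\right) = - 6 \left(- \frac{20}{3} - 27\right) = \left(-6\right) \left(- \frac{101}{3}\right) = 202$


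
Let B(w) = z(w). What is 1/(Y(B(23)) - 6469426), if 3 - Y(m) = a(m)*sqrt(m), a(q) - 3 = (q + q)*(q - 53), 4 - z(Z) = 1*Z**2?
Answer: I/(-6469423*I + 3034515*sqrt(21)) ≈ -2.7503e-8 + 5.9117e-8*I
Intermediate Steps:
z(Z) = 4 - Z**2
a(q) = 3 + 2*q*(-53 + q) (a(q) = 3 + (q + q)*(q - 53) = 3 + (2*q)*(-53 + q) = 3 + 2*q*(-53 + q))
B(w) = 4 - w**2
Y(m) = 3 - sqrt(m)*(3 - 106*m + 2*m**2) (Y(m) = 3 - (3 - 106*m + 2*m**2)*sqrt(m) = 3 - sqrt(m)*(3 - 106*m + 2*m**2))
1/(Y(B(23)) - 6469426) = 1/((3 + sqrt(4 - 1*23**2)*(-3 - 2*(4 - 1*23**2)**2 + 106*(4 - 1*23**2))) - 6469426) = 1/((3 + sqrt(4 - 1*529)*(-3 - 2*(4 - 1*529)**2 + 106*(4 - 1*529))) - 6469426) = 1/((3 + sqrt(4 - 529)*(-3 - 2*(4 - 529)**2 + 106*(4 - 529))) - 6469426) = 1/((3 + sqrt(-525)*(-3 - 2*(-525)**2 + 106*(-525))) - 6469426) = 1/((3 + (5*I*sqrt(21))*(-3 - 2*275625 - 55650)) - 6469426) = 1/((3 + (5*I*sqrt(21))*(-3 - 551250 - 55650)) - 6469426) = 1/((3 + (5*I*sqrt(21))*(-606903)) - 6469426) = 1/((3 - 3034515*I*sqrt(21)) - 6469426) = 1/(-6469423 - 3034515*I*sqrt(21))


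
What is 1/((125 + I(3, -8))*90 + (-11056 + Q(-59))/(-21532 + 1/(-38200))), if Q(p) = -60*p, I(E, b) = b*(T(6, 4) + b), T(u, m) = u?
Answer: 822522401/10438096379890 ≈ 7.8800e-5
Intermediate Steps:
I(E, b) = b*(6 + b)
1/((125 + I(3, -8))*90 + (-11056 + Q(-59))/(-21532 + 1/(-38200))) = 1/((125 - 8*(6 - 8))*90 + (-11056 - 60*(-59))/(-21532 + 1/(-38200))) = 1/((125 - 8*(-2))*90 + (-11056 + 3540)/(-21532 - 1/38200)) = 1/((125 + 16)*90 - 7516/(-822522401/38200)) = 1/(141*90 - 7516*(-38200/822522401)) = 1/(12690 + 287111200/822522401) = 1/(10438096379890/822522401) = 822522401/10438096379890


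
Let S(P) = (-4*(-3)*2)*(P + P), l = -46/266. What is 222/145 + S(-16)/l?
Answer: 14815986/3335 ≈ 4442.6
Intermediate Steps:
l = -23/133 (l = -46*1/266 = -23/133 ≈ -0.17293)
S(P) = 48*P (S(P) = (12*2)*(2*P) = 24*(2*P) = 48*P)
222/145 + S(-16)/l = 222/145 + (48*(-16))/(-23/133) = 222*(1/145) - 768*(-133/23) = 222/145 + 102144/23 = 14815986/3335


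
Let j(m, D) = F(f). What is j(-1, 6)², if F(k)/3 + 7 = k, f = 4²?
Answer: 729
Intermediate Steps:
f = 16
F(k) = -21 + 3*k
j(m, D) = 27 (j(m, D) = -21 + 3*16 = -21 + 48 = 27)
j(-1, 6)² = 27² = 729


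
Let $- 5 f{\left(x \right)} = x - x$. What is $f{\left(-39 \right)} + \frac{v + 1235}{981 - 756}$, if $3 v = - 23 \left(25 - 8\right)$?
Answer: $\frac{3314}{675} \approx 4.9096$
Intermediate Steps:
$v = - \frac{391}{3}$ ($v = \frac{\left(-23\right) \left(25 - 8\right)}{3} = \frac{\left(-23\right) 17}{3} = \frac{1}{3} \left(-391\right) = - \frac{391}{3} \approx -130.33$)
$f{\left(x \right)} = 0$ ($f{\left(x \right)} = - \frac{x - x}{5} = \left(- \frac{1}{5}\right) 0 = 0$)
$f{\left(-39 \right)} + \frac{v + 1235}{981 - 756} = 0 + \frac{- \frac{391}{3} + 1235}{981 - 756} = 0 + \frac{3314}{3 \cdot 225} = 0 + \frac{3314}{3} \cdot \frac{1}{225} = 0 + \frac{3314}{675} = \frac{3314}{675}$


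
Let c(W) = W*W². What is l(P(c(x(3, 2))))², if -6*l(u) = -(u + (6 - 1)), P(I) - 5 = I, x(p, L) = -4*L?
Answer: 63001/9 ≈ 7000.1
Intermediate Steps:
c(W) = W³
P(I) = 5 + I
l(u) = ⅚ + u/6 (l(u) = -(-1)*(u + (6 - 1))/6 = -(-1)*(u + 5)/6 = -(-1)*(5 + u)/6 = -(-5 - u)/6 = ⅚ + u/6)
l(P(c(x(3, 2))))² = (⅚ + (5 + (-4*2)³)/6)² = (⅚ + (5 + (-8)³)/6)² = (⅚ + (5 - 512)/6)² = (⅚ + (⅙)*(-507))² = (⅚ - 169/2)² = (-251/3)² = 63001/9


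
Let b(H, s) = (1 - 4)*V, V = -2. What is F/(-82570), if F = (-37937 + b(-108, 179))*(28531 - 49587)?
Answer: -399337568/41285 ≈ -9672.7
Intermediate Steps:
b(H, s) = 6 (b(H, s) = (1 - 4)*(-2) = -3*(-2) = 6)
F = 798675136 (F = (-37937 + 6)*(28531 - 49587) = -37931*(-21056) = 798675136)
F/(-82570) = 798675136/(-82570) = 798675136*(-1/82570) = -399337568/41285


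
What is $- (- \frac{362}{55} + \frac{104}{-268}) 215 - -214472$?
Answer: $\frac{159170276}{737} \approx 2.1597 \cdot 10^{5}$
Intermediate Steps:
$- (- \frac{362}{55} + \frac{104}{-268}) 215 - -214472 = - (\left(-362\right) \frac{1}{55} + 104 \left(- \frac{1}{268}\right)) 215 + 214472 = - (- \frac{362}{55} - \frac{26}{67}) 215 + 214472 = \left(-1\right) \left(- \frac{25684}{3685}\right) 215 + 214472 = \frac{25684}{3685} \cdot 215 + 214472 = \frac{1104412}{737} + 214472 = \frac{159170276}{737}$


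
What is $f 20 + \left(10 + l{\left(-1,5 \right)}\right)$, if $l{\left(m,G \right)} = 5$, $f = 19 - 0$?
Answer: $395$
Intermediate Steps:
$f = 19$ ($f = 19 + 0 = 19$)
$f 20 + \left(10 + l{\left(-1,5 \right)}\right) = 19 \cdot 20 + \left(10 + 5\right) = 380 + 15 = 395$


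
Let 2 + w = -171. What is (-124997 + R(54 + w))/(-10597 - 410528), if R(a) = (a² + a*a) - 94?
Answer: 96769/421125 ≈ 0.22979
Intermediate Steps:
w = -173 (w = -2 - 171 = -173)
R(a) = -94 + 2*a² (R(a) = (a² + a²) - 94 = 2*a² - 94 = -94 + 2*a²)
(-124997 + R(54 + w))/(-10597 - 410528) = (-124997 + (-94 + 2*(54 - 173)²))/(-10597 - 410528) = (-124997 + (-94 + 2*(-119)²))/(-421125) = (-124997 + (-94 + 2*14161))*(-1/421125) = (-124997 + (-94 + 28322))*(-1/421125) = (-124997 + 28228)*(-1/421125) = -96769*(-1/421125) = 96769/421125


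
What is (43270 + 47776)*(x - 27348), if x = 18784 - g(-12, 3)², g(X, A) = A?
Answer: -780537358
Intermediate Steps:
x = 18775 (x = 18784 - 1*3² = 18784 - 1*9 = 18784 - 9 = 18775)
(43270 + 47776)*(x - 27348) = (43270 + 47776)*(18775 - 27348) = 91046*(-8573) = -780537358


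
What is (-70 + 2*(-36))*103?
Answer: -14626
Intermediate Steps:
(-70 + 2*(-36))*103 = (-70 - 72)*103 = -142*103 = -14626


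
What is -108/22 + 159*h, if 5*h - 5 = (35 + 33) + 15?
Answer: 153642/55 ≈ 2793.5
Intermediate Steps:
h = 88/5 (h = 1 + ((35 + 33) + 15)/5 = 1 + (68 + 15)/5 = 1 + (1/5)*83 = 1 + 83/5 = 88/5 ≈ 17.600)
-108/22 + 159*h = -108/22 + 159*(88/5) = -108*1/22 + 13992/5 = -54/11 + 13992/5 = 153642/55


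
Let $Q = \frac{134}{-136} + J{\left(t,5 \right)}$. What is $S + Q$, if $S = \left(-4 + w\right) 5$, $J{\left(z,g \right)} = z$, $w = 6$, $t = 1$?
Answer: $\frac{681}{68} \approx 10.015$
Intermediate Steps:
$Q = \frac{1}{68}$ ($Q = \frac{134}{-136} + 1 = 134 \left(- \frac{1}{136}\right) + 1 = - \frac{67}{68} + 1 = \frac{1}{68} \approx 0.014706$)
$S = 10$ ($S = \left(-4 + 6\right) 5 = 2 \cdot 5 = 10$)
$S + Q = 10 + \frac{1}{68} = \frac{681}{68}$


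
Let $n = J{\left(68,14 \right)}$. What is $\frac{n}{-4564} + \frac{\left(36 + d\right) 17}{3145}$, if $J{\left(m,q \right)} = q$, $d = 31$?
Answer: $\frac{21657}{60310} \approx 0.35909$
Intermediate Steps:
$n = 14$
$\frac{n}{-4564} + \frac{\left(36 + d\right) 17}{3145} = \frac{14}{-4564} + \frac{\left(36 + 31\right) 17}{3145} = 14 \left(- \frac{1}{4564}\right) + 67 \cdot 17 \cdot \frac{1}{3145} = - \frac{1}{326} + 1139 \cdot \frac{1}{3145} = - \frac{1}{326} + \frac{67}{185} = \frac{21657}{60310}$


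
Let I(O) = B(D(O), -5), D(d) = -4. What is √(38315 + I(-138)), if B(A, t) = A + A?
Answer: 113*√3 ≈ 195.72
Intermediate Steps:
B(A, t) = 2*A
I(O) = -8 (I(O) = 2*(-4) = -8)
√(38315 + I(-138)) = √(38315 - 8) = √38307 = 113*√3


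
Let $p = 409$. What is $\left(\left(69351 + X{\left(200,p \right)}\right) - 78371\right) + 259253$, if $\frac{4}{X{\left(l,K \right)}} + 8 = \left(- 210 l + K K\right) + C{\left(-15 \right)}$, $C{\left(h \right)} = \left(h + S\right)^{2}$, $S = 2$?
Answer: $\frac{15694863995}{62721} \approx 2.5023 \cdot 10^{5}$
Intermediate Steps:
$C{\left(h \right)} = \left(2 + h\right)^{2}$ ($C{\left(h \right)} = \left(h + 2\right)^{2} = \left(2 + h\right)^{2}$)
$X{\left(l,K \right)} = \frac{4}{161 + K^{2} - 210 l}$ ($X{\left(l,K \right)} = \frac{4}{-8 + \left(\left(- 210 l + K K\right) + \left(2 - 15\right)^{2}\right)} = \frac{4}{-8 + \left(\left(- 210 l + K^{2}\right) + \left(-13\right)^{2}\right)} = \frac{4}{-8 + \left(\left(K^{2} - 210 l\right) + 169\right)} = \frac{4}{-8 + \left(169 + K^{2} - 210 l\right)} = \frac{4}{161 + K^{2} - 210 l}$)
$\left(\left(69351 + X{\left(200,p \right)}\right) - 78371\right) + 259253 = \left(\left(69351 + \frac{4}{161 + 409^{2} - 42000}\right) - 78371\right) + 259253 = \left(\left(69351 + \frac{4}{161 + 167281 - 42000}\right) - 78371\right) + 259253 = \left(\left(69351 + \frac{4}{125442}\right) - 78371\right) + 259253 = \left(\left(69351 + 4 \cdot \frac{1}{125442}\right) - 78371\right) + 259253 = \left(\left(69351 + \frac{2}{62721}\right) - 78371\right) + 259253 = \left(\frac{4349764073}{62721} - 78371\right) + 259253 = - \frac{565743418}{62721} + 259253 = \frac{15694863995}{62721}$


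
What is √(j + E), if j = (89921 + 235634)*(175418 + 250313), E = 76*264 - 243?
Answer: √138598875526 ≈ 3.7229e+5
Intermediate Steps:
E = 19821 (E = 20064 - 243 = 19821)
j = 138598855705 (j = 325555*425731 = 138598855705)
√(j + E) = √(138598855705 + 19821) = √138598875526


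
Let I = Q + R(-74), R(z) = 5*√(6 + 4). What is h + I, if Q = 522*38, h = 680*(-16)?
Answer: 8956 + 5*√10 ≈ 8971.8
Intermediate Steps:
h = -10880
R(z) = 5*√10
Q = 19836
I = 19836 + 5*√10 ≈ 19852.
h + I = -10880 + (19836 + 5*√10) = 8956 + 5*√10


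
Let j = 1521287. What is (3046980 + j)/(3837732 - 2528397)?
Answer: 4568267/1309335 ≈ 3.4890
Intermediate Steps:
(3046980 + j)/(3837732 - 2528397) = (3046980 + 1521287)/(3837732 - 2528397) = 4568267/1309335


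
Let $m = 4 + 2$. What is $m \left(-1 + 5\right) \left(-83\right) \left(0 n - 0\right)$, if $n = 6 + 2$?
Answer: $0$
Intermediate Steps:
$n = 8$
$m = 6$
$m \left(-1 + 5\right) \left(-83\right) \left(0 n - 0\right) = 6 \left(-1 + 5\right) \left(-83\right) \left(0 \cdot 8 - 0\right) = 6 \cdot 4 \left(-83\right) \left(0 + 0\right) = 24 \left(-83\right) 0 = \left(-1992\right) 0 = 0$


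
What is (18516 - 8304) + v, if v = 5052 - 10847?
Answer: 4417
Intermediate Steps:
v = -5795
(18516 - 8304) + v = (18516 - 8304) - 5795 = 10212 - 5795 = 4417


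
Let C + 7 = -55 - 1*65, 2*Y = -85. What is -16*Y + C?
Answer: 553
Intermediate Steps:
Y = -85/2 (Y = (½)*(-85) = -85/2 ≈ -42.500)
C = -127 (C = -7 + (-55 - 1*65) = -7 + (-55 - 65) = -7 - 120 = -127)
-16*Y + C = -16*(-85/2) - 127 = 680 - 127 = 553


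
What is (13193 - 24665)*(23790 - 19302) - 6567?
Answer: -51492903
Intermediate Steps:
(13193 - 24665)*(23790 - 19302) - 6567 = -11472*4488 - 6567 = -51486336 - 6567 = -51492903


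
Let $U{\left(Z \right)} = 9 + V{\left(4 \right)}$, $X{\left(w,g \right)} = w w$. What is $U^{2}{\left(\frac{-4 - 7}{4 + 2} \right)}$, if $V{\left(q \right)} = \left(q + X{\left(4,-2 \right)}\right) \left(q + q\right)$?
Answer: $28561$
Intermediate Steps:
$X{\left(w,g \right)} = w^{2}$
$V{\left(q \right)} = 2 q \left(16 + q\right)$ ($V{\left(q \right)} = \left(q + 4^{2}\right) \left(q + q\right) = \left(q + 16\right) 2 q = \left(16 + q\right) 2 q = 2 q \left(16 + q\right)$)
$U{\left(Z \right)} = 169$ ($U{\left(Z \right)} = 9 + 2 \cdot 4 \left(16 + 4\right) = 9 + 2 \cdot 4 \cdot 20 = 9 + 160 = 169$)
$U^{2}{\left(\frac{-4 - 7}{4 + 2} \right)} = 169^{2} = 28561$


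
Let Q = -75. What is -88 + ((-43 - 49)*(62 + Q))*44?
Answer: 52536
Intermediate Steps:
-88 + ((-43 - 49)*(62 + Q))*44 = -88 + ((-43 - 49)*(62 - 75))*44 = -88 - 92*(-13)*44 = -88 + 1196*44 = -88 + 52624 = 52536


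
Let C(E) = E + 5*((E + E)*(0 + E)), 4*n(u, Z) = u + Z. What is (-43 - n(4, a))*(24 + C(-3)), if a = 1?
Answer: -19647/4 ≈ -4911.8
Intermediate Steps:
n(u, Z) = Z/4 + u/4 (n(u, Z) = (u + Z)/4 = (Z + u)/4 = Z/4 + u/4)
C(E) = E + 10*E² (C(E) = E + 5*((2*E)*E) = E + 5*(2*E²) = E + 10*E²)
(-43 - n(4, a))*(24 + C(-3)) = (-43 - ((¼)*1 + (¼)*4))*(24 - 3*(1 + 10*(-3))) = (-43 - (¼ + 1))*(24 - 3*(1 - 30)) = (-43 - 1*5/4)*(24 - 3*(-29)) = (-43 - 5/4)*(24 + 87) = -177/4*111 = -19647/4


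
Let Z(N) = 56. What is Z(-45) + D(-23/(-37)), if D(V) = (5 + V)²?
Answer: 119928/1369 ≈ 87.603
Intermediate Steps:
Z(-45) + D(-23/(-37)) = 56 + (5 - 23/(-37))² = 56 + (5 - 23*(-1/37))² = 56 + (5 + 23/37)² = 56 + (208/37)² = 56 + 43264/1369 = 119928/1369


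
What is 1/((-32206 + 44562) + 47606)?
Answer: 1/59962 ≈ 1.6677e-5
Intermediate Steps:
1/((-32206 + 44562) + 47606) = 1/(12356 + 47606) = 1/59962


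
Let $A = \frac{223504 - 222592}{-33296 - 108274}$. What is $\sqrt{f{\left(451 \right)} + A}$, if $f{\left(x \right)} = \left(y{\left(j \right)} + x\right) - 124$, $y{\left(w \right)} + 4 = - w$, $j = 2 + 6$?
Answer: $\frac{\sqrt{1449293235}}{2145} \approx 17.748$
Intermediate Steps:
$j = 8$
$A = - \frac{152}{23595}$ ($A = \frac{912}{-141570} = 912 \left(- \frac{1}{141570}\right) = - \frac{152}{23595} \approx -0.006442$)
$y{\left(w \right)} = -4 - w$
$f{\left(x \right)} = -136 + x$ ($f{\left(x \right)} = \left(\left(-4 - 8\right) + x\right) - 124 = \left(-12 + x\right) - 124 = -136 + x$)
$\sqrt{f{\left(451 \right)} + A} = \sqrt{\left(-136 + 451\right) - \frac{152}{23595}} = \sqrt{315 - \frac{152}{23595}} = \sqrt{\frac{7432273}{23595}} = \frac{\sqrt{1449293235}}{2145}$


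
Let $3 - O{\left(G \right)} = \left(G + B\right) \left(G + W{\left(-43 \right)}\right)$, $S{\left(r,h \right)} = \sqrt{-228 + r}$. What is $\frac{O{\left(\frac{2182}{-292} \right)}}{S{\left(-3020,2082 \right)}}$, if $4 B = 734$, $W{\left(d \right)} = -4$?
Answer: $- \frac{5388931 i \sqrt{203}}{2163574} \approx - 35.488 i$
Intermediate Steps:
$B = \frac{367}{2}$ ($B = \frac{1}{4} \cdot 734 = \frac{367}{2} \approx 183.5$)
$O{\left(G \right)} = 3 - \left(-4 + G\right) \left(\frac{367}{2} + G\right)$ ($O{\left(G \right)} = 3 - \left(G + \frac{367}{2}\right) \left(G - 4\right) = 3 - \left(\frac{367}{2} + G\right) \left(-4 + G\right) = 3 - \left(-4 + G\right) \left(\frac{367}{2} + G\right)$)
$\frac{O{\left(\frac{2182}{-292} \right)}}{S{\left(-3020,2082 \right)}} = \frac{737 - \left(\frac{2182}{-292}\right)^{2} - \frac{359 \frac{2182}{-292}}{2}}{\sqrt{-228 - 3020}} = \frac{737 - \left(2182 \left(- \frac{1}{292}\right)\right)^{2} - \frac{359 \cdot 2182 \left(- \frac{1}{292}\right)}{2}}{\sqrt{-3248}} = \frac{737 - \left(- \frac{1091}{146}\right)^{2} - - \frac{391669}{292}}{4 i \sqrt{203}} = \left(737 - \frac{1190281}{21316} + \frac{391669}{292}\right) \left(- \frac{i \sqrt{203}}{812}\right) = \frac{10777862 \left(- \frac{i \sqrt{203}}{812}\right)}{5329} = - \frac{5388931 i \sqrt{203}}{2163574}$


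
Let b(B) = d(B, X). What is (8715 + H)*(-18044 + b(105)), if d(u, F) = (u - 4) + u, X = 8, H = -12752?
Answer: 72012006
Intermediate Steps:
d(u, F) = -4 + 2*u (d(u, F) = (-4 + u) + u = -4 + 2*u)
b(B) = -4 + 2*B
(8715 + H)*(-18044 + b(105)) = (8715 - 12752)*(-18044 + (-4 + 2*105)) = -4037*(-18044 + (-4 + 210)) = -4037*(-18044 + 206) = -4037*(-17838) = 72012006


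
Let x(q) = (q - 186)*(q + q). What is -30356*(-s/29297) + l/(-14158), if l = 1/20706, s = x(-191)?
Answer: 1281584879790053935/8588578089756 ≈ 1.4922e+5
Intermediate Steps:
x(q) = 2*q*(-186 + q) (x(q) = (-186 + q)*(2*q) = 2*q*(-186 + q))
s = 144014 (s = 2*(-191)*(-186 - 191) = 2*(-191)*(-377) = 144014)
l = 1/20706 ≈ 4.8295e-5
-30356*(-s/29297) + l/(-14158) = -30356/((-29297/144014)) + (1/20706)/(-14158) = -30356/((-29297*1/144014)) + (1/20706)*(-1/14158) = -30356/(-29297/144014) - 1/293155548 = -30356*(-144014/29297) - 1/293155548 = 4371688984/29297 - 1/293155548 = 1281584879790053935/8588578089756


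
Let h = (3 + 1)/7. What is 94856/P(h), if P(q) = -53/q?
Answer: -379424/371 ≈ -1022.7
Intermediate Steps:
h = 4/7 (h = (⅐)*4 = 4/7 ≈ 0.57143)
94856/P(h) = 94856/((-53/4/7)) = 94856/((-53*7/4)) = 94856/(-371/4) = 94856*(-4/371) = -379424/371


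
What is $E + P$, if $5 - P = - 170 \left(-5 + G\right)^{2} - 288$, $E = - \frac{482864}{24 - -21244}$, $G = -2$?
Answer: $\frac{45727775}{5317} \approx 8600.3$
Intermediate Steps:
$E = - \frac{120716}{5317}$ ($E = - \frac{482864}{24 + 21244} = - \frac{482864}{21268} = \left(-482864\right) \frac{1}{21268} = - \frac{120716}{5317} \approx -22.704$)
$P = 8623$ ($P = 5 - \left(- 170 \left(-5 - 2\right)^{2} - 288\right) = 5 - \left(- 170 \left(-7\right)^{2} - 288\right) = 5 - \left(\left(-170\right) 49 - 288\right) = 5 - \left(-8330 - 288\right) = 5 - -8618 = 5 + 8618 = 8623$)
$E + P = - \frac{120716}{5317} + 8623 = \frac{45727775}{5317}$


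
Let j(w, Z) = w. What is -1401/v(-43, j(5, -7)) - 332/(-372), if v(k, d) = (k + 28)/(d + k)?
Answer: -1649963/465 ≈ -3548.3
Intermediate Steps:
v(k, d) = (28 + k)/(d + k)
-1401/v(-43, j(5, -7)) - 332/(-372) = -1401*(5 - 43)/(28 - 43) - 332/(-372) = -1401/(-15/(-38)) - 332*(-1/372) = -1401/((-1/38*(-15))) + 83/93 = -1401/15/38 + 83/93 = -1401*38/15 + 83/93 = -17746/5 + 83/93 = -1649963/465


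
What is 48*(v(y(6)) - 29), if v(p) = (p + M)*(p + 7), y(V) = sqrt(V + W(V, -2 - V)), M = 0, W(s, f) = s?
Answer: -816 + 672*sqrt(3) ≈ 347.94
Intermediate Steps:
y(V) = sqrt(2)*sqrt(V) (y(V) = sqrt(V + V) = sqrt(2*V) = sqrt(2)*sqrt(V))
v(p) = p*(7 + p) (v(p) = (p + 0)*(p + 7) = p*(7 + p))
48*(v(y(6)) - 29) = 48*((sqrt(2)*sqrt(6))*(7 + sqrt(2)*sqrt(6)) - 29) = 48*((2*sqrt(3))*(7 + 2*sqrt(3)) - 29) = 48*(2*sqrt(3)*(7 + 2*sqrt(3)) - 29) = 48*(-29 + 2*sqrt(3)*(7 + 2*sqrt(3))) = -1392 + 96*sqrt(3)*(7 + 2*sqrt(3))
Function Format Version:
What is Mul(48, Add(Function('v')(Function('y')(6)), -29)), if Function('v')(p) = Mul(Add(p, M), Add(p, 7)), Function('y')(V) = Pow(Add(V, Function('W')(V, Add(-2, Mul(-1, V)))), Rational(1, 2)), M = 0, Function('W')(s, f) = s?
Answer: Add(-816, Mul(672, Pow(3, Rational(1, 2)))) ≈ 347.94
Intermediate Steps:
Function('y')(V) = Mul(Pow(2, Rational(1, 2)), Pow(V, Rational(1, 2))) (Function('y')(V) = Pow(Add(V, V), Rational(1, 2)) = Pow(Mul(2, V), Rational(1, 2)) = Mul(Pow(2, Rational(1, 2)), Pow(V, Rational(1, 2))))
Function('v')(p) = Mul(p, Add(7, p)) (Function('v')(p) = Mul(Add(p, 0), Add(p, 7)) = Mul(p, Add(7, p)))
Mul(48, Add(Function('v')(Function('y')(6)), -29)) = Mul(48, Add(Mul(Mul(Pow(2, Rational(1, 2)), Pow(6, Rational(1, 2))), Add(7, Mul(Pow(2, Rational(1, 2)), Pow(6, Rational(1, 2))))), -29)) = Mul(48, Add(Mul(Mul(2, Pow(3, Rational(1, 2))), Add(7, Mul(2, Pow(3, Rational(1, 2))))), -29)) = Mul(48, Add(Mul(2, Pow(3, Rational(1, 2)), Add(7, Mul(2, Pow(3, Rational(1, 2))))), -29)) = Mul(48, Add(-29, Mul(2, Pow(3, Rational(1, 2)), Add(7, Mul(2, Pow(3, Rational(1, 2))))))) = Add(-1392, Mul(96, Pow(3, Rational(1, 2)), Add(7, Mul(2, Pow(3, Rational(1, 2))))))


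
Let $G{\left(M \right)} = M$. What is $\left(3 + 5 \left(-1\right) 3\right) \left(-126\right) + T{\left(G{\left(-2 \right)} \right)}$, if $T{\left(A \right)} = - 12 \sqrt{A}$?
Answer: $1512 - 12 i \sqrt{2} \approx 1512.0 - 16.971 i$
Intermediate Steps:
$\left(3 + 5 \left(-1\right) 3\right) \left(-126\right) + T{\left(G{\left(-2 \right)} \right)} = \left(3 + 5 \left(-1\right) 3\right) \left(-126\right) - 12 \sqrt{-2} = \left(3 - 15\right) \left(-126\right) - 12 i \sqrt{2} = \left(-12\right) \left(-126\right) - 12 i \sqrt{2} = 1512 - 12 i \sqrt{2}$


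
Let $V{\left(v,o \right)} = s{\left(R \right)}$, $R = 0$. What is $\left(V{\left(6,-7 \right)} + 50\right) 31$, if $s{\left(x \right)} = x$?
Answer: $1550$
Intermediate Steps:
$V{\left(v,o \right)} = 0$
$\left(V{\left(6,-7 \right)} + 50\right) 31 = \left(0 + 50\right) 31 = 50 \cdot 31 = 1550$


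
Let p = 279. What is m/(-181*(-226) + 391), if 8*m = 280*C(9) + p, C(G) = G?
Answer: 2799/330376 ≈ 0.0084722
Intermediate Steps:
m = 2799/8 (m = (280*9 + 279)/8 = (2520 + 279)/8 = (⅛)*2799 = 2799/8 ≈ 349.88)
m/(-181*(-226) + 391) = 2799/(8*(-181*(-226) + 391)) = 2799/(8*(40906 + 391)) = (2799/8)/41297 = (2799/8)*(1/41297) = 2799/330376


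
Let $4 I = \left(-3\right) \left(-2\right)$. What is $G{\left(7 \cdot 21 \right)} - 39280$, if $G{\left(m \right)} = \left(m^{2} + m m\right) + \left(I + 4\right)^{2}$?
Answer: $\frac{15873}{4} \approx 3968.3$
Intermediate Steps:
$I = \frac{3}{2}$ ($I = \frac{\left(-3\right) \left(-2\right)}{4} = \frac{1}{4} \cdot 6 = \frac{3}{2} \approx 1.5$)
$G{\left(m \right)} = \frac{121}{4} + 2 m^{2}$ ($G{\left(m \right)} = \left(m^{2} + m m\right) + \left(\frac{3}{2} + 4\right)^{2} = \left(m^{2} + m^{2}\right) + \left(\frac{11}{2}\right)^{2} = 2 m^{2} + \frac{121}{4} = \frac{121}{4} + 2 m^{2}$)
$G{\left(7 \cdot 21 \right)} - 39280 = \left(\frac{121}{4} + 2 \left(7 \cdot 21\right)^{2}\right) - 39280 = \left(\frac{121}{4} + 2 \cdot 147^{2}\right) - 39280 = \left(\frac{121}{4} + 2 \cdot 21609\right) - 39280 = \left(\frac{121}{4} + 43218\right) - 39280 = \frac{172993}{4} - 39280 = \frac{15873}{4}$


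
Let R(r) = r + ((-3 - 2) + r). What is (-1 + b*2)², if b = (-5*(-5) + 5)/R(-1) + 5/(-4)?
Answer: 28561/196 ≈ 145.72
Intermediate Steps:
R(r) = -5 + 2*r (R(r) = r + (-5 + r) = -5 + 2*r)
b = -155/28 (b = (-5*(-5) + 5)/(-5 + 2*(-1)) + 5/(-4) = (25 + 5)/(-5 - 2) + 5*(-¼) = 30/(-7) - 5/4 = 30*(-⅐) - 5/4 = -30/7 - 5/4 = -155/28 ≈ -5.5357)
(-1 + b*2)² = (-1 - 155/28*2)² = (-1 - 155/14)² = (-169/14)² = 28561/196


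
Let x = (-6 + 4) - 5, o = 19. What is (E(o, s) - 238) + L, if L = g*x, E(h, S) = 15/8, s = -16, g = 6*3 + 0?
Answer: -2897/8 ≈ -362.13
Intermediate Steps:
g = 18 (g = 18 + 0 = 18)
E(h, S) = 15/8 (E(h, S) = 15*(⅛) = 15/8)
x = -7 (x = -2 - 5 = -7)
L = -126 (L = 18*(-7) = -126)
(E(o, s) - 238) + L = (15/8 - 238) - 126 = -1889/8 - 126 = -2897/8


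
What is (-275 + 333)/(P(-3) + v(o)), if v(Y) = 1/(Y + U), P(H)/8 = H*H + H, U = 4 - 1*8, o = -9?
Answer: 754/623 ≈ 1.2103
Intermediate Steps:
U = -4 (U = 4 - 8 = -4)
P(H) = 8*H + 8*H² (P(H) = 8*(H*H + H) = 8*(H² + H) = 8*(H + H²) = 8*H + 8*H²)
v(Y) = 1/(-4 + Y) (v(Y) = 1/(Y - 4) = 1/(-4 + Y))
(-275 + 333)/(P(-3) + v(o)) = (-275 + 333)/(8*(-3)*(1 - 3) + 1/(-4 - 9)) = 58/(8*(-3)*(-2) + 1/(-13)) = 58/(48 - 1/13) = 58/(623/13) = 58*(13/623) = 754/623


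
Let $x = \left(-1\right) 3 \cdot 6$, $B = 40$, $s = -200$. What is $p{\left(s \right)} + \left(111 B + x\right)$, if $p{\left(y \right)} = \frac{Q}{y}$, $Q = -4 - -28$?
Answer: $\frac{110547}{25} \approx 4421.9$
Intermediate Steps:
$x = -18$ ($x = \left(-3\right) 6 = -18$)
$Q = 24$ ($Q = -4 + 28 = 24$)
$p{\left(y \right)} = \frac{24}{y}$
$p{\left(s \right)} + \left(111 B + x\right) = \frac{24}{-200} + \left(111 \cdot 40 - 18\right) = 24 \left(- \frac{1}{200}\right) + \left(4440 - 18\right) = - \frac{3}{25} + 4422 = \frac{110547}{25}$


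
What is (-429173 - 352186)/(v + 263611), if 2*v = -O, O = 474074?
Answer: -260453/8858 ≈ -29.403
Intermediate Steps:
v = -237037 (v = (-1*474074)/2 = (½)*(-474074) = -237037)
(-429173 - 352186)/(v + 263611) = (-429173 - 352186)/(-237037 + 263611) = -781359/26574 = -781359*1/26574 = -260453/8858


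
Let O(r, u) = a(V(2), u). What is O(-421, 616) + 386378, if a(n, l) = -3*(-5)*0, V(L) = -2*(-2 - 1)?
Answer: 386378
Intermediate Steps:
V(L) = 6 (V(L) = -2*(-3) = 6)
a(n, l) = 0 (a(n, l) = 15*0 = 0)
O(r, u) = 0
O(-421, 616) + 386378 = 0 + 386378 = 386378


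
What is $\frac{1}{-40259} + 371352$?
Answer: $\frac{14950260167}{40259} \approx 3.7135 \cdot 10^{5}$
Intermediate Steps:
$\frac{1}{-40259} + 371352 = - \frac{1}{40259} + 371352 = \frac{14950260167}{40259}$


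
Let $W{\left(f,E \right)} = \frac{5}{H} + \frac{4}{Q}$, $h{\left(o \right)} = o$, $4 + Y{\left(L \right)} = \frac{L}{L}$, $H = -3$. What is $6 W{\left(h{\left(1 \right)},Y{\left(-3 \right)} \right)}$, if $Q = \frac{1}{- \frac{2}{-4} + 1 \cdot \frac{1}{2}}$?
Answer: $14$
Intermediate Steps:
$Y{\left(L \right)} = -3$ ($Y{\left(L \right)} = -4 + \frac{L}{L} = -4 + 1 = -3$)
$Q = 1$ ($Q = \frac{1}{\left(-2\right) \left(- \frac{1}{4}\right) + 1 \cdot \frac{1}{2}} = \frac{1}{\frac{1}{2} + \frac{1}{2}} = 1^{-1} = 1$)
$W{\left(f,E \right)} = \frac{7}{3}$ ($W{\left(f,E \right)} = \frac{5}{-3} + \frac{4}{1} = 5 \left(- \frac{1}{3}\right) + 4 \cdot 1 = - \frac{5}{3} + 4 = \frac{7}{3}$)
$6 W{\left(h{\left(1 \right)},Y{\left(-3 \right)} \right)} = 6 \cdot \frac{7}{3} = 14$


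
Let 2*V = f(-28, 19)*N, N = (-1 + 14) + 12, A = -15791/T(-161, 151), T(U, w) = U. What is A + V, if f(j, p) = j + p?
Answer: -4643/322 ≈ -14.419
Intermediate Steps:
A = 15791/161 (A = -15791/(-161) = -15791*(-1/161) = 15791/161 ≈ 98.081)
N = 25 (N = 13 + 12 = 25)
V = -225/2 (V = ((-28 + 19)*25)/2 = (-9*25)/2 = (½)*(-225) = -225/2 ≈ -112.50)
A + V = 15791/161 - 225/2 = -4643/322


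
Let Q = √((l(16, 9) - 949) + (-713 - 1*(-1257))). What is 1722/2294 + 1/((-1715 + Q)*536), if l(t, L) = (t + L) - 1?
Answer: 1357537435471/1808475835952 - I*√381/1576700816 ≈ 0.75065 - 1.238e-8*I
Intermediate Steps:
l(t, L) = -1 + L + t (l(t, L) = (L + t) - 1 = -1 + L + t)
Q = I*√381 (Q = √(((-1 + 9 + 16) - 949) + (-713 - 1*(-1257))) = √((24 - 949) + (-713 + 1257)) = √(-925 + 544) = √(-381) = I*√381 ≈ 19.519*I)
1722/2294 + 1/((-1715 + Q)*536) = 1722/2294 + 1/(-1715 + I*√381*536) = 1722*(1/2294) + (1/536)/(-1715 + I*√381) = 861/1147 + 1/(536*(-1715 + I*√381))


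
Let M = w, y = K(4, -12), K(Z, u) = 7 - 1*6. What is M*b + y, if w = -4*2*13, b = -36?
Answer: 3745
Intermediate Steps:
K(Z, u) = 1 (K(Z, u) = 7 - 6 = 1)
y = 1
w = -104 (w = -8*13 = -104)
M = -104
M*b + y = -104*(-36) + 1 = 3744 + 1 = 3745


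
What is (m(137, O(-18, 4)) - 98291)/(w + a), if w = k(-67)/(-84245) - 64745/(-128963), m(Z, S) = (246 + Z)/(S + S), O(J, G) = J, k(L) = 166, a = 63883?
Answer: -15973365562595/10380645853056 ≈ -1.5388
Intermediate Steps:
m(Z, S) = (246 + Z)/(2*S) (m(Z, S) = (246 + Z)/((2*S)) = (246 + Z)*(1/(2*S)) = (246 + Z)/(2*S))
w = 2257181/4513705 (w = 166/(-84245) - 64745/(-128963) = 166*(-1/84245) - 64745*(-1/128963) = -2/1015 + 64745/128963 = 2257181/4513705 ≈ 0.50007)
(m(137, O(-18, 4)) - 98291)/(w + a) = ((1/2)*(246 + 137)/(-18) - 98291)/(2257181/4513705 + 63883) = ((1/2)*(-1/18)*383 - 98291)/(288351273696/4513705) = (-383/36 - 98291)*(4513705/288351273696) = -3538859/36*4513705/288351273696 = -15973365562595/10380645853056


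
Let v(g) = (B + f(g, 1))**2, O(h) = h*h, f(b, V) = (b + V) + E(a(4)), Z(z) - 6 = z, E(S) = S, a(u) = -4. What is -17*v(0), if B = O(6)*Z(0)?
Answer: -771273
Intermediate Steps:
Z(z) = 6 + z
f(b, V) = -4 + V + b (f(b, V) = (b + V) - 4 = (V + b) - 4 = -4 + V + b)
O(h) = h**2
B = 216 (B = 6**2*(6 + 0) = 36*6 = 216)
v(g) = (213 + g)**2 (v(g) = (216 + (-4 + 1 + g))**2 = (216 + (-3 + g))**2 = (213 + g)**2)
-17*v(0) = -17*(213 + 0)**2 = -17*213**2 = -17*45369 = -771273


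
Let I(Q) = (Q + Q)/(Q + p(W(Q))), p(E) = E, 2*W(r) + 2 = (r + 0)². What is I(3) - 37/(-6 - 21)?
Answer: 805/351 ≈ 2.2934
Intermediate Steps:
W(r) = -1 + r²/2 (W(r) = -1 + (r + 0)²/2 = -1 + r²/2)
I(Q) = 2*Q/(-1 + Q + Q²/2) (I(Q) = (Q + Q)/(Q + (-1 + Q²/2)) = (2*Q)/(-1 + Q + Q²/2) = 2*Q/(-1 + Q + Q²/2))
I(3) - 37/(-6 - 21) = 4*3/(-2 + 3² + 2*3) - 37/(-6 - 21) = 4*3/(-2 + 9 + 6) - 37/(-27) = 4*3/13 - 1/27*(-37) = 4*3*(1/13) + 37/27 = 12/13 + 37/27 = 805/351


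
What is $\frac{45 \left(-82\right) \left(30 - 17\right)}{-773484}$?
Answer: $\frac{7995}{128914} \approx 0.062018$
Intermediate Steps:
$\frac{45 \left(-82\right) \left(30 - 17\right)}{-773484} = \left(-3690\right) 13 \left(- \frac{1}{773484}\right) = \left(-47970\right) \left(- \frac{1}{773484}\right) = \frac{7995}{128914}$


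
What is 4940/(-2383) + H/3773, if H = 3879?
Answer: -9394963/8991059 ≈ -1.0449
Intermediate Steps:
4940/(-2383) + H/3773 = 4940/(-2383) + 3879/3773 = 4940*(-1/2383) + 3879*(1/3773) = -4940/2383 + 3879/3773 = -9394963/8991059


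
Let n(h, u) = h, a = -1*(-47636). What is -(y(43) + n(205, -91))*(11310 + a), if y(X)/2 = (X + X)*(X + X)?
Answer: -884013162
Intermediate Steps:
a = 47636
y(X) = 8*X² (y(X) = 2*((X + X)*(X + X)) = 2*((2*X)*(2*X)) = 2*(4*X²) = 8*X²)
-(y(43) + n(205, -91))*(11310 + a) = -(8*43² + 205)*(11310 + 47636) = -(8*1849 + 205)*58946 = -(14792 + 205)*58946 = -14997*58946 = -1*884013162 = -884013162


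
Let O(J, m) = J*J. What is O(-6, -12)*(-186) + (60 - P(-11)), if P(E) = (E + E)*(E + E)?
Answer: -7120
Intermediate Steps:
O(J, m) = J²
P(E) = 4*E² (P(E) = (2*E)*(2*E) = 4*E²)
O(-6, -12)*(-186) + (60 - P(-11)) = (-6)²*(-186) + (60 - 4*(-11)²) = 36*(-186) + (60 - 4*121) = -6696 + (60 - 1*484) = -6696 + (60 - 484) = -6696 - 424 = -7120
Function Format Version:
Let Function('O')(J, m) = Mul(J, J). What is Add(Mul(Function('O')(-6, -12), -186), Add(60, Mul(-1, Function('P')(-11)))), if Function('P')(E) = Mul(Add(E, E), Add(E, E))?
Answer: -7120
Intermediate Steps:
Function('O')(J, m) = Pow(J, 2)
Function('P')(E) = Mul(4, Pow(E, 2)) (Function('P')(E) = Mul(Mul(2, E), Mul(2, E)) = Mul(4, Pow(E, 2)))
Add(Mul(Function('O')(-6, -12), -186), Add(60, Mul(-1, Function('P')(-11)))) = Add(Mul(Pow(-6, 2), -186), Add(60, Mul(-1, Mul(4, Pow(-11, 2))))) = Add(Mul(36, -186), Add(60, Mul(-1, Mul(4, 121)))) = Add(-6696, Add(60, Mul(-1, 484))) = Add(-6696, Add(60, -484)) = Add(-6696, -424) = -7120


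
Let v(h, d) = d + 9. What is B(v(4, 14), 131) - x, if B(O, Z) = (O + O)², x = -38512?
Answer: 40628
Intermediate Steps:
v(h, d) = 9 + d
B(O, Z) = 4*O² (B(O, Z) = (2*O)² = 4*O²)
B(v(4, 14), 131) - x = 4*(9 + 14)² - 1*(-38512) = 4*23² + 38512 = 4*529 + 38512 = 2116 + 38512 = 40628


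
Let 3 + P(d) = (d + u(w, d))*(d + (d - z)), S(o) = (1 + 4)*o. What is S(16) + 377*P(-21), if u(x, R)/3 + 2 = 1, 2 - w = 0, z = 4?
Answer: 415157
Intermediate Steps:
w = 2 (w = 2 - 1*0 = 2 + 0 = 2)
S(o) = 5*o
u(x, R) = -3 (u(x, R) = -6 + 3*1 = -6 + 3 = -3)
P(d) = -3 + (-4 + 2*d)*(-3 + d) (P(d) = -3 + (d - 3)*(d + (d - 1*4)) = -3 + (-3 + d)*(d + (d - 4)) = -3 + (-3 + d)*(d + (-4 + d)) = -3 + (-3 + d)*(-4 + 2*d) = -3 + (-4 + 2*d)*(-3 + d))
S(16) + 377*P(-21) = 5*16 + 377*(9 - 10*(-21) + 2*(-21)**2) = 80 + 377*(9 + 210 + 2*441) = 80 + 377*(9 + 210 + 882) = 80 + 377*1101 = 80 + 415077 = 415157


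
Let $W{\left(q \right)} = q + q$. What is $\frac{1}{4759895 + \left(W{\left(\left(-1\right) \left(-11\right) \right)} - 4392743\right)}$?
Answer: $\frac{1}{367174} \approx 2.7235 \cdot 10^{-6}$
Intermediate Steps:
$W{\left(q \right)} = 2 q$
$\frac{1}{4759895 + \left(W{\left(\left(-1\right) \left(-11\right) \right)} - 4392743\right)} = \frac{1}{4759895 + \left(2 \left(\left(-1\right) \left(-11\right)\right) - 4392743\right)} = \frac{1}{4759895 + \left(2 \cdot 11 - 4392743\right)} = \frac{1}{4759895 + \left(22 - 4392743\right)} = \frac{1}{4759895 - 4392721} = \frac{1}{367174}$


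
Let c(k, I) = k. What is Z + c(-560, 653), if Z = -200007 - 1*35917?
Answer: -236484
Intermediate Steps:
Z = -235924 (Z = -200007 - 35917 = -235924)
Z + c(-560, 653) = -235924 - 560 = -236484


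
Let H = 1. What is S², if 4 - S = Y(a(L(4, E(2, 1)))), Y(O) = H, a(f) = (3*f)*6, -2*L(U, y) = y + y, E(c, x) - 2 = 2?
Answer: 9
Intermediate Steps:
E(c, x) = 4 (E(c, x) = 2 + 2 = 4)
L(U, y) = -y (L(U, y) = -(y + y)/2 = -y)
a(f) = 18*f
Y(O) = 1
S = 3 (S = 4 - 1*1 = 4 - 1 = 3)
S² = 3² = 9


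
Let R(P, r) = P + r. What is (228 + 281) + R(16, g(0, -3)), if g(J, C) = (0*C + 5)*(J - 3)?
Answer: 510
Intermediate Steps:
g(J, C) = -15 + 5*J (g(J, C) = (0 + 5)*(-3 + J) = 5*(-3 + J) = -15 + 5*J)
(228 + 281) + R(16, g(0, -3)) = (228 + 281) + (16 + (-15 + 5*0)) = 509 + (16 + (-15 + 0)) = 509 + (16 - 15) = 509 + 1 = 510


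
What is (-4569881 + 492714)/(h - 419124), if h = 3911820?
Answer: -4077167/3492696 ≈ -1.1673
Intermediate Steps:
(-4569881 + 492714)/(h - 419124) = (-4569881 + 492714)/(3911820 - 419124) = -4077167/3492696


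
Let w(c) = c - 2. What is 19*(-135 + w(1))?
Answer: -2584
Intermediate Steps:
w(c) = -2 + c
19*(-135 + w(1)) = 19*(-135 + (-2 + 1)) = 19*(-135 - 1) = 19*(-136) = -2584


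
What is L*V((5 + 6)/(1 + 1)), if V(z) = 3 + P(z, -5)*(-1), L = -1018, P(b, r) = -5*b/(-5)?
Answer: 2545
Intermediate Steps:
P(b, r) = b (P(b, r) = -5*b*(-⅕) = b)
V(z) = 3 - z (V(z) = 3 + z*(-1) = 3 - z)
L*V((5 + 6)/(1 + 1)) = -1018*(3 - (5 + 6)/(1 + 1)) = -1018*(3 - 11/2) = -1018*(-5/2) = 2545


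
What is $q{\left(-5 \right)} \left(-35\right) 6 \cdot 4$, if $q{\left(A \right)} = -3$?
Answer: $2520$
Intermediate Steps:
$q{\left(-5 \right)} \left(-35\right) 6 \cdot 4 = \left(-3\right) \left(-35\right) 6 \cdot 4 = 105 \cdot 24 = 2520$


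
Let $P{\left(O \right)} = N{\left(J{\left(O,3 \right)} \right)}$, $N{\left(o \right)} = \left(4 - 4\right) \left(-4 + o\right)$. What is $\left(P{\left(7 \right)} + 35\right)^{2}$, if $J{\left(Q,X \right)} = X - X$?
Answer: $1225$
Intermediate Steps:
$J{\left(Q,X \right)} = 0$
$N{\left(o \right)} = 0$ ($N{\left(o \right)} = 0 \left(-4 + o\right) = 0$)
$P{\left(O \right)} = 0$
$\left(P{\left(7 \right)} + 35\right)^{2} = \left(0 + 35\right)^{2} = 35^{2} = 1225$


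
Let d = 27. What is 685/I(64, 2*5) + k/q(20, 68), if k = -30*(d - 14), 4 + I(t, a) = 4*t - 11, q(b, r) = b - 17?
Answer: -30645/241 ≈ -127.16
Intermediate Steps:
q(b, r) = -17 + b
I(t, a) = -15 + 4*t (I(t, a) = -4 + (4*t - 11) = -4 + (-11 + 4*t) = -15 + 4*t)
k = -390 (k = -30*(27 - 14) = -30*13 = -390)
685/I(64, 2*5) + k/q(20, 68) = 685/(-15 + 4*64) - 390/(-17 + 20) = 685/(-15 + 256) - 390/3 = 685/241 - 390*1/3 = 685*(1/241) - 130 = 685/241 - 130 = -30645/241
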